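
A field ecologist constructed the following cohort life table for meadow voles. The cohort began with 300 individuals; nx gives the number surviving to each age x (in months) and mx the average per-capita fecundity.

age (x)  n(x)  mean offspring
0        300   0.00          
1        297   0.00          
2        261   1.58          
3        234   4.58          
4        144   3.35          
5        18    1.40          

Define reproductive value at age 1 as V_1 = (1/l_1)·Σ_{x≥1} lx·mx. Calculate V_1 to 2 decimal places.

lx = nx/n0 = nx/300: 1, 0.99, 0.87, 0.78, 0.48, 0.06
lx·mx for x ≥ 1: 0, 1.3746, 3.5724, 1.608, 0.084 → sum = 6.639
V_1 = 6.639 / l_1 = 6.639 / 0.99 = 6.706061… → 6.71

6.71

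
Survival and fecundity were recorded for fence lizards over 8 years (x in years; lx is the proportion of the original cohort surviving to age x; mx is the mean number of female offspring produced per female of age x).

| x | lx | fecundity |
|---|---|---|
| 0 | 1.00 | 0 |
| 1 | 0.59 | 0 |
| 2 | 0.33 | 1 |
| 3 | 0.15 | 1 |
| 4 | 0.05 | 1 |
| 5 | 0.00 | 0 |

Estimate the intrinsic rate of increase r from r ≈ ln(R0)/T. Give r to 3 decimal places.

-0.257

R0 = Σ lx·mx = 0 + 0 + 0.33 + 0.15 + 0.05 + 0 = 0.53
Σ x·lx·mx = 1.31; T = 1.31/0.53 = 2.4717…
r ≈ ln(R0)/T = ln(0.53)/2.4717… = -0.25686… → -0.257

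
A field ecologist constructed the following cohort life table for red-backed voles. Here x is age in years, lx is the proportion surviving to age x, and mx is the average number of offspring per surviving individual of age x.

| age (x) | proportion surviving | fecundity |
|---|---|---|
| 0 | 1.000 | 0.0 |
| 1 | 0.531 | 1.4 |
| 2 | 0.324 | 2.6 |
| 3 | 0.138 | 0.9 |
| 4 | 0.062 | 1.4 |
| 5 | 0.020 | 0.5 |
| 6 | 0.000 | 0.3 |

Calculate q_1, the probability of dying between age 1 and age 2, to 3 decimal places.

0.390

q_1 = (l_1 − l_2) / l_1 = (0.531 − 0.324) / 0.531
     = 0.207 / 0.531 = 0.389831… → 0.390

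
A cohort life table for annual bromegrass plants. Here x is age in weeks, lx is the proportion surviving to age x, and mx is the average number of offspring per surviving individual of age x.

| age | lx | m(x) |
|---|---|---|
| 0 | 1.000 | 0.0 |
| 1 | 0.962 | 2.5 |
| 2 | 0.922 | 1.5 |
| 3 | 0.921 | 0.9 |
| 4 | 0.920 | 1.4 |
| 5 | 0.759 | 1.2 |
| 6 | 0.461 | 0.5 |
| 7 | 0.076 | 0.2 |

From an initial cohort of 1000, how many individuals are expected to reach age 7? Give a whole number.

Expected survivors = N0 · l_7 = 1000 × 0.076 = 76 → 76

76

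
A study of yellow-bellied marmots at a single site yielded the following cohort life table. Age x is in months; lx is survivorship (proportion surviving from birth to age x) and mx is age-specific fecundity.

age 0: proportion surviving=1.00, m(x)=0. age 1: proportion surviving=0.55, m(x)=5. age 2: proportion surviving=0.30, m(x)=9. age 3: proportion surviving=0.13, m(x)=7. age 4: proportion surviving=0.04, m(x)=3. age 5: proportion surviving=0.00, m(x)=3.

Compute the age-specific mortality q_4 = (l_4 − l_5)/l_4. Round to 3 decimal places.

1.000

q_4 = (l_4 − l_5) / l_4 = (0.04 − 0) / 0.04
     = 0.04 / 0.04 = 1 → 1.000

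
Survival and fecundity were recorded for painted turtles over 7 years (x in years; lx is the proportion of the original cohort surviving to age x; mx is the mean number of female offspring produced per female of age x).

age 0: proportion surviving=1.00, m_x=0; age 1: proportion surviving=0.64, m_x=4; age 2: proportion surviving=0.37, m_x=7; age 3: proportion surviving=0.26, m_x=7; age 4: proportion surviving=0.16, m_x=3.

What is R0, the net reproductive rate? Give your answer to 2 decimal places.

7.45

lx·mx by age: 0, 2.56, 2.59, 1.82, 0.48
R0 = Σ lx·mx = 7.45 → 7.45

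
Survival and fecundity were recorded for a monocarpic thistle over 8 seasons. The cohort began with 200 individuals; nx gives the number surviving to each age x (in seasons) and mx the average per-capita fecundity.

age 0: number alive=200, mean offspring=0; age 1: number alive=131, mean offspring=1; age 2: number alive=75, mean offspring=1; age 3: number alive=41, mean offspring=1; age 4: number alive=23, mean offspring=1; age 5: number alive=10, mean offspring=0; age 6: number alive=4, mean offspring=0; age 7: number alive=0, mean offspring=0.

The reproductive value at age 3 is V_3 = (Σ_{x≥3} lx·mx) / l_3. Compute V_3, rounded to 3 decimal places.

1.561

lx = nx/n0 = nx/200: 1, 0.655, 0.375, 0.205, 0.115, 0.05, 0.02, 0
lx·mx for x ≥ 3: 0.205, 0.115, 0, 0, 0 → sum = 0.32
V_3 = 0.32 / l_3 = 0.32 / 0.205 = 1.560976… → 1.561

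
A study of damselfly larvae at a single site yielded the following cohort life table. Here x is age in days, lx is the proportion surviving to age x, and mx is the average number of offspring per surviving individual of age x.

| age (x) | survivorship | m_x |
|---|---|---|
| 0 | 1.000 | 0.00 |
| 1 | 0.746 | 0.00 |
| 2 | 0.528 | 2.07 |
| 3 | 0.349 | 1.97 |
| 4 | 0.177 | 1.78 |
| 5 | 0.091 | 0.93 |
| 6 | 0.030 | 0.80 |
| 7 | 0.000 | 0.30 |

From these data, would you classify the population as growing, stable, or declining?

growing

R0 = Σ lx·mx = 0 + 0 + 1.09296 + 0.68753 + 0.31506 + 0.08463 + 0.024 + 0 = 2.20418
R0 > 1, so the population is growing.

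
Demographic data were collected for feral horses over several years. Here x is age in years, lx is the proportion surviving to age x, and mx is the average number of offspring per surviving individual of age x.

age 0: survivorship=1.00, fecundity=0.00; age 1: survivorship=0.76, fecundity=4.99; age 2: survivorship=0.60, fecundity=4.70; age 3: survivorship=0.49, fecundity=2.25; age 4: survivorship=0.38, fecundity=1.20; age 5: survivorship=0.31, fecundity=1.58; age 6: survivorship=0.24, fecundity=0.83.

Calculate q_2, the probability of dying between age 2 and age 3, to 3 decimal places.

q_2 = (l_2 − l_3) / l_2 = (0.6 − 0.49) / 0.6
     = 0.11 / 0.6 = 0.183333… → 0.183

0.183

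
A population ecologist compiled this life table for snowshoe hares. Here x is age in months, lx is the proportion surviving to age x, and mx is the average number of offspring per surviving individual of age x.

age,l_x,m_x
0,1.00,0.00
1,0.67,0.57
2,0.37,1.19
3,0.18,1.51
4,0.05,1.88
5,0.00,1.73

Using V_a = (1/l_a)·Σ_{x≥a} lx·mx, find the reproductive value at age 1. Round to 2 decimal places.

lx·mx for x ≥ 1: 0.3819, 0.4403, 0.2718, 0.094, 0 → sum = 1.188
V_1 = 1.188 / l_1 = 1.188 / 0.67 = 1.773134… → 1.77

1.77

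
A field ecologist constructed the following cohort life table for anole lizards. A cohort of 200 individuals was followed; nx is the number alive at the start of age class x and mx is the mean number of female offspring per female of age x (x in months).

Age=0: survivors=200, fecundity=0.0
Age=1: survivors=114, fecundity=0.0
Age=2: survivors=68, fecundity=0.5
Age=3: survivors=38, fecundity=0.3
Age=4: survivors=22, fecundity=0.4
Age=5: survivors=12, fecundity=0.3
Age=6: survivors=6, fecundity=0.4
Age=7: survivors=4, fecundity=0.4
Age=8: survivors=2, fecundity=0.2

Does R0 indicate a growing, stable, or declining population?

lx = nx/n0 = nx/200: 1, 0.57, 0.34, 0.19, 0.11, 0.06, 0.03, 0.02, 0.01
R0 = Σ lx·mx = 0 + 0 + 0.17 + 0.057 + 0.044 + 0.018 + 0.012 + 0.008 + 0.002 = 0.311
R0 < 1, so the population is declining.

declining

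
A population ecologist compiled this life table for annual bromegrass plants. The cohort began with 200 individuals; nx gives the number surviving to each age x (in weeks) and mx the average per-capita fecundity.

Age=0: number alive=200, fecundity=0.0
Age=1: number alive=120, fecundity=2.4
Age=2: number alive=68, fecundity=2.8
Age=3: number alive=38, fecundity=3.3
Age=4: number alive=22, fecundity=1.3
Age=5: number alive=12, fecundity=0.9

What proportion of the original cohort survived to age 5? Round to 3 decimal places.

0.060

l_5 = n_5/n_0 = 12/200 = 0.06 → 0.060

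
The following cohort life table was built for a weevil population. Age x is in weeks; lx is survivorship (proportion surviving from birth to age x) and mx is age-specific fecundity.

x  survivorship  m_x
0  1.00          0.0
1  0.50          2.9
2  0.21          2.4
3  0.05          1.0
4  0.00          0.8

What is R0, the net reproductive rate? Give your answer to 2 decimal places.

lx·mx by age: 0, 1.45, 0.504, 0.05, 0
R0 = Σ lx·mx = 2.004 → 2.00

2.00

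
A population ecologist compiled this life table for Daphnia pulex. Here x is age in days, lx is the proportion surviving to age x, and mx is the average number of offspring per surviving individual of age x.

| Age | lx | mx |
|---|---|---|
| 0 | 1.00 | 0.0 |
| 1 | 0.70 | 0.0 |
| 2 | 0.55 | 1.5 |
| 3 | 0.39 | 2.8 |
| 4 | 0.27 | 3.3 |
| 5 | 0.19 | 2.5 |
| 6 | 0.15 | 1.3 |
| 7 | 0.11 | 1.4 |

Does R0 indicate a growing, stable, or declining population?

growing

R0 = Σ lx·mx = 0 + 0 + 0.825 + 1.092 + 0.891 + 0.475 + 0.195 + 0.154 = 3.632
R0 > 1, so the population is growing.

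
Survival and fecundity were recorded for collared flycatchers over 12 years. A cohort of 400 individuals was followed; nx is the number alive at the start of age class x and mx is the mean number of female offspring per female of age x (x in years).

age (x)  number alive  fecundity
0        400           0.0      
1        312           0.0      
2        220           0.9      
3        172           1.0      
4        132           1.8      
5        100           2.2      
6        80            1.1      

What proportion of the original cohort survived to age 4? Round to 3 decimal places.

l_4 = n_4/n_0 = 132/400 = 0.33 → 0.330

0.330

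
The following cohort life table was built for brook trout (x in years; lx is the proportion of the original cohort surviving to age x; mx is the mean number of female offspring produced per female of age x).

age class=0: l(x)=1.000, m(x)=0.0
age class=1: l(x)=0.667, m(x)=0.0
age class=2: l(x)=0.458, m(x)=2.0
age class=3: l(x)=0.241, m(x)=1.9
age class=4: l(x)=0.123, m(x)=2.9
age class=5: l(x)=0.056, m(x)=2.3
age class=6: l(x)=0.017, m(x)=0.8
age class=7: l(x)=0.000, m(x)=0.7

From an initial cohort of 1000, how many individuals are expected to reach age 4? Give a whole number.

123

Expected survivors = N0 · l_4 = 1000 × 0.123 = 123 → 123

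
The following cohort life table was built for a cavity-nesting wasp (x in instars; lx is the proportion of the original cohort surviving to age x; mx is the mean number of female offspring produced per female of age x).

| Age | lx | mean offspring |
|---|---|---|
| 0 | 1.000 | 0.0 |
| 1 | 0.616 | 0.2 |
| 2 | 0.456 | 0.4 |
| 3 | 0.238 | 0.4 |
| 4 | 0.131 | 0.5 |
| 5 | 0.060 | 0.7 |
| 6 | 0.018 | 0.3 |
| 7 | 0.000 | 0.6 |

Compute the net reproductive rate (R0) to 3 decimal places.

0.514

lx·mx by age: 0, 0.1232, 0.1824, 0.0952, 0.0655, 0.042, 0.0054, 0
R0 = Σ lx·mx = 0.5137 → 0.514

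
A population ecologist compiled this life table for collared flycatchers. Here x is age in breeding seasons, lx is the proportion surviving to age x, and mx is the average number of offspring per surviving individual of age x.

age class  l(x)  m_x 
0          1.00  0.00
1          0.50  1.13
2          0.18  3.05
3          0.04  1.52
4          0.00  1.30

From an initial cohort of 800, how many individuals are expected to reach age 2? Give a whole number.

Expected survivors = N0 · l_2 = 800 × 0.18 = 144 → 144

144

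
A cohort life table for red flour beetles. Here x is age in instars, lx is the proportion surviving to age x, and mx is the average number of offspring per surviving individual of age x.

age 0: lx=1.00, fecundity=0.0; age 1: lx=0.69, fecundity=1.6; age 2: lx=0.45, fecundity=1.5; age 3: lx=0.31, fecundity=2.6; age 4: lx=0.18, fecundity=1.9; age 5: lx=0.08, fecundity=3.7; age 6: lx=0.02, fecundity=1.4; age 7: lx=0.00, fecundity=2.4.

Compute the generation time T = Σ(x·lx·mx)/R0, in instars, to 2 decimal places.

lx·mx: 0, 1.104, 0.675, 0.806, 0.342, 0.296, 0.028, 0 → R0 = 3.251
x·lx·mx: 0, 1.104, 1.35, 2.418, 1.368, 1.48, 0.168, 0 → Σ = 7.888
T = 7.888 / 3.251 = 2.42633… → 2.43

2.43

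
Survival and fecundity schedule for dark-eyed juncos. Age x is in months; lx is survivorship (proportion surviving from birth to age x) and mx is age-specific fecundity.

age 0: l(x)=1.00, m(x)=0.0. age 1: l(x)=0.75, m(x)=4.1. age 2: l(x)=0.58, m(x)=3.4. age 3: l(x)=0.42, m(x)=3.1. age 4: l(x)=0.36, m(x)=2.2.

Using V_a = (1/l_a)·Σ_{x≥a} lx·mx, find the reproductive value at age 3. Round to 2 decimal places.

lx·mx for x ≥ 3: 1.302, 0.792 → sum = 2.094
V_3 = 2.094 / l_3 = 2.094 / 0.42 = 4.985714… → 4.99

4.99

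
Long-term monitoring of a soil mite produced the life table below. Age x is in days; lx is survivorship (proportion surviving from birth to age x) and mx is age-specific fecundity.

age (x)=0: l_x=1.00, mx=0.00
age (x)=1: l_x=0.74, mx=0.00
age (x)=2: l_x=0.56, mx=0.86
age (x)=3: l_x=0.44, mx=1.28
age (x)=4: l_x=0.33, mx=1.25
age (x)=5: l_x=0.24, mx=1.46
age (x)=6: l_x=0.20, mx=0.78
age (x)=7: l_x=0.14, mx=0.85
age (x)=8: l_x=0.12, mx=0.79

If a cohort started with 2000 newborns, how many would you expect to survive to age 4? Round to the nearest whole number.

660

Expected survivors = N0 · l_4 = 2000 × 0.33 = 660 → 660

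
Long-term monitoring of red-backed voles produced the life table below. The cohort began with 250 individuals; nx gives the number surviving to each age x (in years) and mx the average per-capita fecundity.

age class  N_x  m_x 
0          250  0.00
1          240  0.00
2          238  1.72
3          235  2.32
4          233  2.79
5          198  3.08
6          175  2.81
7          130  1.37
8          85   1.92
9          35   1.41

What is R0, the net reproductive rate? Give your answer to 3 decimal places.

12.387

lx = nx/n0 = nx/250: 1, 0.96, 0.952, 0.94, 0.932, 0.792, 0.7, 0.52, 0.34, 0.14
lx·mx by age: 0, 0, 1.63744, 2.1808, 2.60028, 2.43936, 1.967, 0.7124, 0.6528, 0.1974
R0 = Σ lx·mx = 12.38748 → 12.387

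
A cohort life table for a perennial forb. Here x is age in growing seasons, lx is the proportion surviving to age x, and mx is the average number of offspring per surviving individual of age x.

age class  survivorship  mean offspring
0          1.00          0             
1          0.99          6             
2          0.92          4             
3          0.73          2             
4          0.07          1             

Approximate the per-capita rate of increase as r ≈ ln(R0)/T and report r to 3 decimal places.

1.497

R0 = Σ lx·mx = 0 + 5.94 + 3.68 + 1.46 + 0.07 = 11.15
Σ x·lx·mx = 17.96; T = 17.96/11.15 = 1.61076…
r ≈ ln(R0)/T = ln(11.15)/1.61076… = 1.49708… → 1.497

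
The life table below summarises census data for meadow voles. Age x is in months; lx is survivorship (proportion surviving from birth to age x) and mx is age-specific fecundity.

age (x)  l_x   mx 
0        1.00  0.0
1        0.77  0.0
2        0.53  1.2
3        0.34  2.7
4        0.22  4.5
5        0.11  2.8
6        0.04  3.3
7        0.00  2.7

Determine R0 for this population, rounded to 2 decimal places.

2.98

lx·mx by age: 0, 0, 0.636, 0.918, 0.99, 0.308, 0.132, 0
R0 = Σ lx·mx = 2.984 → 2.98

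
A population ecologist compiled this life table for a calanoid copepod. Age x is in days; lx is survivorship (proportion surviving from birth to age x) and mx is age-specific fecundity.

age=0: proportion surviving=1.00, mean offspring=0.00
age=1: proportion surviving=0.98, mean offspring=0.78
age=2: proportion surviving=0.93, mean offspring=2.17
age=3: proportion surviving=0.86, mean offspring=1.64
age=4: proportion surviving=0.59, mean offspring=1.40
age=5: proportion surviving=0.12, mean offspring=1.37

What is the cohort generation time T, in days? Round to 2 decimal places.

lx·mx: 0, 0.7644, 2.0181, 1.4104, 0.826, 0.1644 → R0 = 5.1833
x·lx·mx: 0, 0.7644, 4.0362, 4.2312, 3.304, 0.822 → Σ = 13.1578
T = 13.1578 / 5.1833 = 2.538499… → 2.54

2.54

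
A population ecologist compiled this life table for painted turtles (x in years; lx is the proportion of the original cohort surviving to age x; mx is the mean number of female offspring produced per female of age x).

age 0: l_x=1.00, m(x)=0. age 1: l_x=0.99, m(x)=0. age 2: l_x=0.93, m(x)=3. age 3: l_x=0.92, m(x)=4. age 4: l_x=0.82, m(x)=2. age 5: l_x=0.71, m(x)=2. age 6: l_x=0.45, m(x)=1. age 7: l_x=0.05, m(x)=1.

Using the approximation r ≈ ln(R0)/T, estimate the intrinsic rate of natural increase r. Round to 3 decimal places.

R0 = Σ lx·mx = 0 + 0 + 2.79 + 3.68 + 1.64 + 1.42 + 0.45 + 0.05 = 10.03
Σ x·lx·mx = 33.33; T = 33.33/10.03 = 3.32303…
r ≈ ln(R0)/T = ln(10.03)/3.32303… = 0.69382… → 0.694

0.694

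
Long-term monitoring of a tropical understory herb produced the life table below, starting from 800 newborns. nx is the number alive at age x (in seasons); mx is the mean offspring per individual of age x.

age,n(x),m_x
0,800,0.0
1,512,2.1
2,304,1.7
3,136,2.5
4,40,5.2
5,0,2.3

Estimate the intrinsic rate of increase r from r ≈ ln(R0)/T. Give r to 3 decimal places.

0.532

lx = nx/n0 = nx/800: 1, 0.64, 0.38, 0.17, 0.05, 0
R0 = Σ lx·mx = 0 + 1.344 + 0.646 + 0.425 + 0.26 + 0 = 2.675
Σ x·lx·mx = 4.951; T = 4.951/2.675 = 1.85084…
r ≈ ln(R0)/T = ln(2.675)/1.85084… = 0.53162… → 0.532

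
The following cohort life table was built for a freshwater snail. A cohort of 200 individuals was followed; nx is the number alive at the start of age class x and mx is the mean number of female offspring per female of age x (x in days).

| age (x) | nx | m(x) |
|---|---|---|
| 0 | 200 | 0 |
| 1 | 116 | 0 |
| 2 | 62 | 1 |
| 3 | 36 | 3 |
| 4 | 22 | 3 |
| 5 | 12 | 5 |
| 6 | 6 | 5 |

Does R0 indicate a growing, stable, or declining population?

lx = nx/n0 = nx/200: 1, 0.58, 0.31, 0.18, 0.11, 0.06, 0.03
R0 = Σ lx·mx = 0 + 0 + 0.31 + 0.54 + 0.33 + 0.3 + 0.15 = 1.63
R0 > 1, so the population is growing.

growing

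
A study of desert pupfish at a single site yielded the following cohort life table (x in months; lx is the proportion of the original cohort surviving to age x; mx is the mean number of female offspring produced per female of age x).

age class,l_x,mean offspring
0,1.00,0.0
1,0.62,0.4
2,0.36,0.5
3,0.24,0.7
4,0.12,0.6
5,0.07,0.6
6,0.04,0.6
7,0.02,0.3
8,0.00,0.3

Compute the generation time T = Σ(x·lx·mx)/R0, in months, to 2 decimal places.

2.43

lx·mx: 0, 0.248, 0.18, 0.168, 0.072, 0.042, 0.024, 0.006, 0 → R0 = 0.74
x·lx·mx: 0, 0.248, 0.36, 0.504, 0.288, 0.21, 0.144, 0.042, 0 → Σ = 1.796
T = 1.796 / 0.74 = 2.427027… → 2.43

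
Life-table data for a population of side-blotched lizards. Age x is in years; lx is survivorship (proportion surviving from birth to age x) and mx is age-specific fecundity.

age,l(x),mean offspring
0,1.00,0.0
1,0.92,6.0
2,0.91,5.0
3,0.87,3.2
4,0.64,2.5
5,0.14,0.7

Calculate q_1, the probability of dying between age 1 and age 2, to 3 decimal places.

q_1 = (l_1 − l_2) / l_1 = (0.92 − 0.91) / 0.92
     = 0.01 / 0.92 = 0.01087… → 0.011

0.011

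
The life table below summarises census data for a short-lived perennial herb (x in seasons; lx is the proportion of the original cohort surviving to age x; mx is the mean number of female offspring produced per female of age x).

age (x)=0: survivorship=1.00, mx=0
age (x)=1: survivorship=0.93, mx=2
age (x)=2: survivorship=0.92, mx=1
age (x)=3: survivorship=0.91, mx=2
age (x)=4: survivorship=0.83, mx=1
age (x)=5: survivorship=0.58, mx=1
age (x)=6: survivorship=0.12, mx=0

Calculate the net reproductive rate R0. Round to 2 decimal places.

6.01

lx·mx by age: 0, 1.86, 0.92, 1.82, 0.83, 0.58, 0
R0 = Σ lx·mx = 6.01 → 6.01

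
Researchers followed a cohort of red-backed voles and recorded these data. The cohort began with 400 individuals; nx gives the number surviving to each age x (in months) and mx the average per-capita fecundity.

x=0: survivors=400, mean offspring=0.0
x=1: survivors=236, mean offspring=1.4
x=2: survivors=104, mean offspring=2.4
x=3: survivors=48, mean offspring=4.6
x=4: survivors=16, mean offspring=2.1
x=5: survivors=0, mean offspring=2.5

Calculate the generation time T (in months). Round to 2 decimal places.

lx = nx/n0 = nx/400: 1, 0.59, 0.26, 0.12, 0.04, 0
lx·mx: 0, 0.826, 0.624, 0.552, 0.084, 0 → R0 = 2.086
x·lx·mx: 0, 0.826, 1.248, 1.656, 0.336, 0 → Σ = 4.066
T = 4.066 / 2.086 = 1.949185… → 1.95

1.95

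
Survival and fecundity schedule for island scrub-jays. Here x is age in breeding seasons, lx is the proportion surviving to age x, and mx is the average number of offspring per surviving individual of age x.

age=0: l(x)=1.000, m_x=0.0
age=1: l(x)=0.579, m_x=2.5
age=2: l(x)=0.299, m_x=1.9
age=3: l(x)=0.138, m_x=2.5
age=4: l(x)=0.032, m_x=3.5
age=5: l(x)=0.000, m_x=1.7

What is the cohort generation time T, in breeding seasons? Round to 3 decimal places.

1.645

lx·mx: 0, 1.4475, 0.5681, 0.345, 0.112, 0 → R0 = 2.4726
x·lx·mx: 0, 1.4475, 1.1362, 1.035, 0.448, 0 → Σ = 4.0667
T = 4.0667 / 2.4726 = 1.644706… → 1.645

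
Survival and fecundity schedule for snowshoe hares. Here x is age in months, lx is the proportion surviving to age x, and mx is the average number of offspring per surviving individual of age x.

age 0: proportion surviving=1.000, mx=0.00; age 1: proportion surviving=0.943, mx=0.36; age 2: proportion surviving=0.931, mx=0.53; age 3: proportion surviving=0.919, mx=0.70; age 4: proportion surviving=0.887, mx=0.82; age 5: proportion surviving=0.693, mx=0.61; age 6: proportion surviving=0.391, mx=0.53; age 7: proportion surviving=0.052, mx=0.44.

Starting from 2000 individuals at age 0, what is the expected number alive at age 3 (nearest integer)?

Expected survivors = N0 · l_3 = 2000 × 0.919 = 1838 → 1838

1838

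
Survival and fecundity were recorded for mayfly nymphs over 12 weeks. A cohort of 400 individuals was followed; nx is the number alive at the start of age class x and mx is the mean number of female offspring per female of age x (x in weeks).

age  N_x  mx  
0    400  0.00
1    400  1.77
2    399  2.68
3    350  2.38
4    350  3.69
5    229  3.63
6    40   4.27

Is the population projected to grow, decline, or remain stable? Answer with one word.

lx = nx/n0 = nx/400: 1, 1, 0.9975, 0.875, 0.875, 0.5725, 0.1
R0 = Σ lx·mx = 0 + 1.77 + 2.6733 + 2.0825 + 3.22875 + 2.078175 + 0.427 = 12.259725
R0 > 1, so the population is growing.

growing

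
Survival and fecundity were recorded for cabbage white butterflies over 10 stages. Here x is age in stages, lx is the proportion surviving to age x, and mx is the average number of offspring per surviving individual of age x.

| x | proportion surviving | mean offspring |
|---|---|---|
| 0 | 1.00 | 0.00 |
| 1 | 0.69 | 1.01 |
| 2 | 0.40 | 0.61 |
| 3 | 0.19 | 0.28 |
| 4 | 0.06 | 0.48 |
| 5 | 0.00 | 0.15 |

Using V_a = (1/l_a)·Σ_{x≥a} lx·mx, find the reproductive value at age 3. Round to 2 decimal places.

lx·mx for x ≥ 3: 0.0532, 0.0288, 0 → sum = 0.082
V_3 = 0.082 / l_3 = 0.082 / 0.19 = 0.431579… → 0.43

0.43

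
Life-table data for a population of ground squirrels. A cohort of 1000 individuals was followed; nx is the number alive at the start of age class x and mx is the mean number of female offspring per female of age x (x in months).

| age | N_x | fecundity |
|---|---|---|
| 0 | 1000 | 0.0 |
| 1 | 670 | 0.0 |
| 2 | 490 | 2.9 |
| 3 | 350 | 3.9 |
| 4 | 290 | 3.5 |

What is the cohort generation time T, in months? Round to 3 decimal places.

lx = nx/n0 = nx/1000: 1, 0.67, 0.49, 0.35, 0.29
lx·mx: 0, 0, 1.421, 1.365, 1.015 → R0 = 3.801
x·lx·mx: 0, 0, 2.842, 4.095, 4.06 → Σ = 10.997
T = 10.997 / 3.801 = 2.893186… → 2.893

2.893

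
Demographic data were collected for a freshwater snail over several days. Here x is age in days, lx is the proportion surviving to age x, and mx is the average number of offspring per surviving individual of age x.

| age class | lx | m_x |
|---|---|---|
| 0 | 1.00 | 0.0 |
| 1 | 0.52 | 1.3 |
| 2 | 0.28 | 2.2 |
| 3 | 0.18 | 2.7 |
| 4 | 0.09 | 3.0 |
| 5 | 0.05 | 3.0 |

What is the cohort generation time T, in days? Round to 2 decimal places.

2.36

lx·mx: 0, 0.676, 0.616, 0.486, 0.27, 0.15 → R0 = 2.198
x·lx·mx: 0, 0.676, 1.232, 1.458, 1.08, 0.75 → Σ = 5.196
T = 5.196 / 2.198 = 2.363967… → 2.36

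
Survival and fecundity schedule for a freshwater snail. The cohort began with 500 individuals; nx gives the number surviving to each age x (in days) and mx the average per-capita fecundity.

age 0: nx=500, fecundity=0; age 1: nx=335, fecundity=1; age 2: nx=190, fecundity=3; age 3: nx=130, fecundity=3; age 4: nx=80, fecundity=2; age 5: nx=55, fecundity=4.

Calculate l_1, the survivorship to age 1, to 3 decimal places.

l_1 = n_1/n_0 = 335/500 = 0.67 → 0.670

0.670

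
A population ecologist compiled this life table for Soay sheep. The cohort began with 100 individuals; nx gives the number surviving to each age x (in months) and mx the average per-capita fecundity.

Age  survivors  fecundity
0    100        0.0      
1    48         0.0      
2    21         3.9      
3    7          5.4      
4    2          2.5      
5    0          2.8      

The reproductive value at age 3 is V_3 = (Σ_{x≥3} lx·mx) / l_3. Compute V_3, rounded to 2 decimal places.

6.11

lx = nx/n0 = nx/100: 1, 0.48, 0.21, 0.07, 0.02, 0
lx·mx for x ≥ 3: 0.378, 0.05, 0 → sum = 0.428
V_3 = 0.428 / l_3 = 0.428 / 0.07 = 6.114286… → 6.11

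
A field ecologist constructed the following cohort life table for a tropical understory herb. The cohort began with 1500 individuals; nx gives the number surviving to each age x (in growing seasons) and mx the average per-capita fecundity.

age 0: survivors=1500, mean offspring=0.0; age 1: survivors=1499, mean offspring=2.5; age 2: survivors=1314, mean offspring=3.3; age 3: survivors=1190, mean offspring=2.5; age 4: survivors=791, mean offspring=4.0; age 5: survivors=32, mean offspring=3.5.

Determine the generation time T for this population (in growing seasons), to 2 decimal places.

lx = nx/n0 = nx/1500: 1, 0.99933…, 0.876, 0.79333…, 0.52733…, 0.02133…
lx·mx: 0, 2.498333…, 2.8908, 1.983333…, 2.109333…, 0.074667… → R0 = 9.556467…
x·lx·mx: 0, 2.498333…, 5.7816, 5.95…, 8.437333…, 0.373333… → Σ = 23.0406…
T = 23.0406… / 9.556467… = 2.410996… → 2.41

2.41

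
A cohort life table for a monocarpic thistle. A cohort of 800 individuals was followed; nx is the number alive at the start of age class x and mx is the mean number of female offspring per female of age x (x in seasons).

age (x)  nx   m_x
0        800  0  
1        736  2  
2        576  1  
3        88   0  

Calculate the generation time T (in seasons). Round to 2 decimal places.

lx = nx/n0 = nx/800: 1, 0.92, 0.72, 0.11
lx·mx: 0, 1.84, 0.72, 0 → R0 = 2.56
x·lx·mx: 0, 1.84, 1.44, 0 → Σ = 3.28
T = 3.28 / 2.56 = 1.28125 → 1.28

1.28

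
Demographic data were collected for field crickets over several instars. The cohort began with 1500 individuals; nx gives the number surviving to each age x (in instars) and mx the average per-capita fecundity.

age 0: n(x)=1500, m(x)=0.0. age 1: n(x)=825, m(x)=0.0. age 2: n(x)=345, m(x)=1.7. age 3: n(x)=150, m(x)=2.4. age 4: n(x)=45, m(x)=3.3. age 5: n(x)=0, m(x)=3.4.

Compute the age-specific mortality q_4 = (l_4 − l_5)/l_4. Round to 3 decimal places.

1.000

lx = nx/n0 = nx/1500: 1, 0.55, 0.23, 0.1, 0.03, 0
q_4 = (l_4 − l_5) / l_4 = (0.03 − 0) / 0.03
     = 0.03 / 0.03 = 1 → 1.000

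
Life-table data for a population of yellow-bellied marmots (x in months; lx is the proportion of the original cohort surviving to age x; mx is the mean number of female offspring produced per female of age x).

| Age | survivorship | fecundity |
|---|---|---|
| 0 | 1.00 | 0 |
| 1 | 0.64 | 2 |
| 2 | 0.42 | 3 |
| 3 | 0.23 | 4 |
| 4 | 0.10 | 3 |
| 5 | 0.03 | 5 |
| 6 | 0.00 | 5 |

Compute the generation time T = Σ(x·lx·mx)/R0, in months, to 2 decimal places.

2.18

lx·mx: 0, 1.28, 1.26, 0.92, 0.3, 0.15, 0 → R0 = 3.91
x·lx·mx: 0, 1.28, 2.52, 2.76, 1.2, 0.75, 0 → Σ = 8.51
T = 8.51 / 3.91 = 2.176471… → 2.18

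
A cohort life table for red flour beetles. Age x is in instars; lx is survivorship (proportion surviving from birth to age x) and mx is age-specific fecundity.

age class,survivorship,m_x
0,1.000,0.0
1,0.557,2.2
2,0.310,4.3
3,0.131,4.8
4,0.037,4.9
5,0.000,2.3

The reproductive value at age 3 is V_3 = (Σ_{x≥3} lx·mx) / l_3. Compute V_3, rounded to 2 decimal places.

lx·mx for x ≥ 3: 0.6288, 0.1813, 0 → sum = 0.8101
V_3 = 0.8101 / l_3 = 0.8101 / 0.131 = 6.183969… → 6.18

6.18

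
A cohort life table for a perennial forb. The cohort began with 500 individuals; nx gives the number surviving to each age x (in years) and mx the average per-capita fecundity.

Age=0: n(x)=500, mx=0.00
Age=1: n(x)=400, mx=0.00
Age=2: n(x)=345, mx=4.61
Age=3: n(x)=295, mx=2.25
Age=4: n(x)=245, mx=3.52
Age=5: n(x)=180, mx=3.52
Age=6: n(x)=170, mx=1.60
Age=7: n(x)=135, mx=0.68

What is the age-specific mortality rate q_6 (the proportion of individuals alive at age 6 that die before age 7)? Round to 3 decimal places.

0.206

lx = nx/n0 = nx/500: 1, 0.8, 0.69, 0.59, 0.49, 0.36, 0.34, 0.27
q_6 = (l_6 − l_7) / l_6 = (0.34 − 0.27) / 0.34
     = 0.07 / 0.34 = 0.205882… → 0.206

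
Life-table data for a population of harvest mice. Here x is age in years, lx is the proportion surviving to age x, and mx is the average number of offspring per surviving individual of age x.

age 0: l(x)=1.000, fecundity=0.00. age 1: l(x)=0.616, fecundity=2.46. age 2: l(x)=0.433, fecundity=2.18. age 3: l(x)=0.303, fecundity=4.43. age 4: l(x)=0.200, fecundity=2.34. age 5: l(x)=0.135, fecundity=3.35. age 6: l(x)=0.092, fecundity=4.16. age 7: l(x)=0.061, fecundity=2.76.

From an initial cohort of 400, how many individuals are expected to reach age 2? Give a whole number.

Expected survivors = N0 · l_2 = 400 × 0.433 = 173.2 → 173

173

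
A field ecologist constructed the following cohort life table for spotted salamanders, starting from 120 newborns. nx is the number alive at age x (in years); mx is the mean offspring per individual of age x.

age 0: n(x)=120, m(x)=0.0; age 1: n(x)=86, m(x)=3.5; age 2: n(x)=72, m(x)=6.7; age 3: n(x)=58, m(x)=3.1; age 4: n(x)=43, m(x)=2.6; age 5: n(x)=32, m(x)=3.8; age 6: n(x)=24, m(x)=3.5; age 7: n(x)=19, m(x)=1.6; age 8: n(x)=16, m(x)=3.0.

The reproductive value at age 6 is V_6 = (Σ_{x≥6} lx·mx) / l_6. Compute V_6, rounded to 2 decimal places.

6.77

lx = nx/n0 = nx/120: 1, 0.71667…, 0.6, 0.48333…, 0.35833…, 0.26667…, 0.2, 0.15833…, 0.13333…
lx·mx for x ≥ 6: 0.7, 0.253333…, 0.4… → sum = 1.353333…
V_6 = 1.353333… / l_6 = 1.353333… / 0.2 = 6.766667… → 6.77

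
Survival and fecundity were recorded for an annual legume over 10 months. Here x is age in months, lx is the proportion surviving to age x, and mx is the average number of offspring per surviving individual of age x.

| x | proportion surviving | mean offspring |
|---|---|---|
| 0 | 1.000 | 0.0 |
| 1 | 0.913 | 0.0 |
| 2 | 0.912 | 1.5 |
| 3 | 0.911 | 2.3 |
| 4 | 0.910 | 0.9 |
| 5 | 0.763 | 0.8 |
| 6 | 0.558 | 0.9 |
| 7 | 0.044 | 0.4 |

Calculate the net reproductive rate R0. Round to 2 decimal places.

5.41

lx·mx by age: 0, 0, 1.368, 2.0953, 0.819, 0.6104, 0.5022, 0.0176
R0 = Σ lx·mx = 5.4125 → 5.41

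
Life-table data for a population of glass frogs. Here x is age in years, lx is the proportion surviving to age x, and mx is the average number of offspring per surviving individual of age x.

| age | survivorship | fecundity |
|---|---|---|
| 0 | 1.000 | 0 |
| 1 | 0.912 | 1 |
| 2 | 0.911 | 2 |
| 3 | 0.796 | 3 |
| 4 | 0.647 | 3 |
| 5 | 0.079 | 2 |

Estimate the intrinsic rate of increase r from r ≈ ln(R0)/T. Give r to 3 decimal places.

R0 = Σ lx·mx = 0 + 0.912 + 1.822 + 2.388 + 1.941 + 0.158 = 7.221
Σ x·lx·mx = 20.274; T = 20.274/7.221 = 2.80764…
r ≈ ln(R0)/T = ln(7.221)/2.80764… = 0.70415… → 0.704

0.704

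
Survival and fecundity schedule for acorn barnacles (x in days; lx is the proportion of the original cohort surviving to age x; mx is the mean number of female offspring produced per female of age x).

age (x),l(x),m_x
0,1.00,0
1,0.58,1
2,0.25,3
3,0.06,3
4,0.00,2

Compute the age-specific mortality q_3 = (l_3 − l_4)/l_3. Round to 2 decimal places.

1.00

q_3 = (l_3 − l_4) / l_3 = (0.06 − 0) / 0.06
     = 0.06 / 0.06 = 1 → 1.00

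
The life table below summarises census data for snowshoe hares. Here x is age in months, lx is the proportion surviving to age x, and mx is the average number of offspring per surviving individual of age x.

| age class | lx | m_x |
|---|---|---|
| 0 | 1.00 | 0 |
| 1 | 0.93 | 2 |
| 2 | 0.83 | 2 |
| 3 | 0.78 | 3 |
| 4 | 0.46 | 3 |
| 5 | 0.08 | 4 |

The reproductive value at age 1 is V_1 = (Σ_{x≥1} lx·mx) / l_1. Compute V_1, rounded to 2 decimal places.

8.13

lx·mx for x ≥ 1: 1.86, 1.66, 2.34, 1.38, 0.32 → sum = 7.56
V_1 = 7.56 / l_1 = 7.56 / 0.93 = 8.129032… → 8.13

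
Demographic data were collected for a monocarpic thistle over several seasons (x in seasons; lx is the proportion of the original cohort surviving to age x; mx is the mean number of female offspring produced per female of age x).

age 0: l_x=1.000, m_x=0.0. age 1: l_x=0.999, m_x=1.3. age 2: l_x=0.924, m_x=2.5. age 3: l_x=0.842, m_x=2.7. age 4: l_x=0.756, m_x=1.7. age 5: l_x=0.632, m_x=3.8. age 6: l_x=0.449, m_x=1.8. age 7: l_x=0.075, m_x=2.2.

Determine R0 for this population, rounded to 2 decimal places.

lx·mx by age: 0, 1.2987, 2.31, 2.2734, 1.2852, 2.4016, 0.8082, 0.165
R0 = Σ lx·mx = 10.5421 → 10.54

10.54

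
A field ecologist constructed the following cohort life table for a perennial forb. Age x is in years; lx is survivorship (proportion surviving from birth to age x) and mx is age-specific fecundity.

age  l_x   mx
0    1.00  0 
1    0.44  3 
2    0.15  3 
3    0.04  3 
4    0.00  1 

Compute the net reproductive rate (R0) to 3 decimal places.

1.890

lx·mx by age: 0, 1.32, 0.45, 0.12, 0
R0 = Σ lx·mx = 1.89 → 1.890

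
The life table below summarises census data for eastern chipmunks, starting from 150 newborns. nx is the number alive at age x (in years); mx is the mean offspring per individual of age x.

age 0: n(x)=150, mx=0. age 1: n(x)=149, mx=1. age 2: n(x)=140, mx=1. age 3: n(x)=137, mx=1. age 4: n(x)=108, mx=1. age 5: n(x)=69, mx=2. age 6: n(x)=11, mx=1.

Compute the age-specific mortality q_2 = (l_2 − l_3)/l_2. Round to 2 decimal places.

lx = nx/n0 = nx/150: 1, 0.99333…, 0.93333…, 0.91333…, 0.72, 0.46, 0.07333…
q_2 = (l_2 − l_3) / l_2 = (0.933333… − 0.913333…) / 0.933333…
     = 0.02… / 0.933333… = 0.021429… → 0.02

0.02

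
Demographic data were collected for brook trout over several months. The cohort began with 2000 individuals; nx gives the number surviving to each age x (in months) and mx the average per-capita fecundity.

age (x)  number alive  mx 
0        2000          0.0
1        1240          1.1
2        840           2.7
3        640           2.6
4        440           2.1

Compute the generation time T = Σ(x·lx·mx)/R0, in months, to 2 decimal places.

2.35

lx = nx/n0 = nx/2000: 1, 0.62, 0.42, 0.32, 0.22
lx·mx: 0, 0.682, 1.134, 0.832, 0.462 → R0 = 3.11
x·lx·mx: 0, 0.682, 2.268, 2.496, 1.848 → Σ = 7.294
T = 7.294 / 3.11 = 2.345338… → 2.35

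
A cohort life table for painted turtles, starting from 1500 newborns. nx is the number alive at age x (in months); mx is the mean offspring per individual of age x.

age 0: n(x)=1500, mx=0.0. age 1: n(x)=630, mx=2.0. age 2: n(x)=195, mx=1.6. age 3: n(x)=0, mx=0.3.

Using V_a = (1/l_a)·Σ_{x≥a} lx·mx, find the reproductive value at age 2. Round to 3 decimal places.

1.600

lx = nx/n0 = nx/1500: 1, 0.42, 0.13, 0
lx·mx for x ≥ 2: 0.208, 0 → sum = 0.208
V_2 = 0.208 / l_2 = 0.208 / 0.13 = 1.6 → 1.600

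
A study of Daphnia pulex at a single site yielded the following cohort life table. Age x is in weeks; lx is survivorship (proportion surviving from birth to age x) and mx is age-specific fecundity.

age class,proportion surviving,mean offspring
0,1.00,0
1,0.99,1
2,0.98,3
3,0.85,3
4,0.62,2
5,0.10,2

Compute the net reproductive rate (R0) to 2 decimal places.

lx·mx by age: 0, 0.99, 2.94, 2.55, 1.24, 0.2
R0 = Σ lx·mx = 7.92 → 7.92

7.92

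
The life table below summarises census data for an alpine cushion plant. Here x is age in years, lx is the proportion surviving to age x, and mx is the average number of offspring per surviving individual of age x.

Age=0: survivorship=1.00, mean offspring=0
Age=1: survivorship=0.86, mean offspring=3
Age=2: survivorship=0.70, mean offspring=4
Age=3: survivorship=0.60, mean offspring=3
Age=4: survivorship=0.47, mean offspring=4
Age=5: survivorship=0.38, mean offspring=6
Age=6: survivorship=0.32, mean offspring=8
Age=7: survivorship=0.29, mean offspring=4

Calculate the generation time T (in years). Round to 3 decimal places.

3.717

lx·mx: 0, 2.58, 2.8, 1.8, 1.88, 2.28, 2.56, 1.16 → R0 = 15.06
x·lx·mx: 0, 2.58, 5.6, 5.4, 7.52, 11.4, 15.36, 8.12 → Σ = 55.98
T = 55.98 / 15.06 = 3.717131… → 3.717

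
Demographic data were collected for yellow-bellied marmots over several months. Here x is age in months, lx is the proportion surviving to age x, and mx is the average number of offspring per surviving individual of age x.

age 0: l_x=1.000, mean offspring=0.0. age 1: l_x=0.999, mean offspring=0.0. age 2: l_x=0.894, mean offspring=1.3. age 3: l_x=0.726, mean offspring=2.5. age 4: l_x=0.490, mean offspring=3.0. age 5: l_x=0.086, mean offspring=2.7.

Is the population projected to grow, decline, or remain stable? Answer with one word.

R0 = Σ lx·mx = 0 + 0 + 1.1622 + 1.815 + 1.47 + 0.2322 = 4.6794
R0 > 1, so the population is growing.

growing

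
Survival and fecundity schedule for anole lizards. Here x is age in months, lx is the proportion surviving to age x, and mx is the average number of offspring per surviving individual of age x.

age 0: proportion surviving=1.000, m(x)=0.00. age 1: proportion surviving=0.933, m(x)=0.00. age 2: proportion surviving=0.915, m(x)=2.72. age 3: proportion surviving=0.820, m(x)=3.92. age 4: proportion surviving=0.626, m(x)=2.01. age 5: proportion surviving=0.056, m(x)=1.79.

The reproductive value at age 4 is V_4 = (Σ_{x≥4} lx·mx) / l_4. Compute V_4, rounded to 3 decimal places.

2.170

lx·mx for x ≥ 4: 1.25826, 0.10024 → sum = 1.3585
V_4 = 1.3585 / l_4 = 1.3585 / 0.626 = 2.170128… → 2.170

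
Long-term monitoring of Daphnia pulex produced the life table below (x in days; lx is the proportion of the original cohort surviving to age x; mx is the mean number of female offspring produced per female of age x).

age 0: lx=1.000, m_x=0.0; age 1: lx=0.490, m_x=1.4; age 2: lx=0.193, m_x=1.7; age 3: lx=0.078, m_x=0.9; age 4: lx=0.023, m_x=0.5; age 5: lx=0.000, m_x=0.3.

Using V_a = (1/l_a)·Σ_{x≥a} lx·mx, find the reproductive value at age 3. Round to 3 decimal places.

lx·mx for x ≥ 3: 0.0702, 0.0115, 0 → sum = 0.0817
V_3 = 0.0817 / l_3 = 0.0817 / 0.078 = 1.047436… → 1.047

1.047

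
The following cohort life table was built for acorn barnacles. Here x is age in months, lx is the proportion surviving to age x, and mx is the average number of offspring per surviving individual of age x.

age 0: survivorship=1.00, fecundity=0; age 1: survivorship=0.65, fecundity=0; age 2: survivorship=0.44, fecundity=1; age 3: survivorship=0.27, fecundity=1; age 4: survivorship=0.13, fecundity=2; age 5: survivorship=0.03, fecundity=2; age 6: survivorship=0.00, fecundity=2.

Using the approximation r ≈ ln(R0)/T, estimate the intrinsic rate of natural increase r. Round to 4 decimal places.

R0 = Σ lx·mx = 0 + 0 + 0.44 + 0.27 + 0.26 + 0.06 + 0 = 1.03
Σ x·lx·mx = 3.03; T = 3.03/1.03 = 2.94175…
r ≈ ln(R0)/T = ln(1.03)/2.94175… = 0.010048… → 0.0100

0.0100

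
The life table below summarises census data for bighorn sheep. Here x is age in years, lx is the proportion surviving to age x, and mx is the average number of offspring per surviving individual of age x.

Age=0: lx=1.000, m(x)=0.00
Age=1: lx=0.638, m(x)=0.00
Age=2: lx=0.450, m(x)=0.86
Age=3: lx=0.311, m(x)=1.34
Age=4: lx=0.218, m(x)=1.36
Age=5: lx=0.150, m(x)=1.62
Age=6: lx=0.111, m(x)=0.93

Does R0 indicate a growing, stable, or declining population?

growing

R0 = Σ lx·mx = 0 + 0 + 0.387 + 0.41674 + 0.29648 + 0.243 + 0.10323 = 1.44645
R0 > 1, so the population is growing.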